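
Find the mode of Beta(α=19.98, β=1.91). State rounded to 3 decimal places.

0.954

The density x^(α−1)(1−x)^(β−1) is maximised at (α−1)/(α+β−2) = 18.98/19.89 = 0.954.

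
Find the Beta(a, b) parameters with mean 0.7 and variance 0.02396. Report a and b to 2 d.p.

a = 5.44, b = 2.33

Write ν = a+b; then a = μν and Var = μ(1−μ)/(ν+1).
ν = μ(1−μ)/Var − 1 = 0.21/0.02396 − 1 = 7.7646.
a = 0.7·7.7646 = 5.44, b = 0.3·7.7646 = 2.33.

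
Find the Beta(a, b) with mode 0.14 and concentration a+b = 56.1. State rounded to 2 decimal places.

Since the density peak of Beta(a,b) is at (a−1)/(a+b−2),
a = 1 + 0.14(56.1−2) = 8.57 and b = 56.1 − 8.57 = 47.53.

a = 8.57, b = 47.53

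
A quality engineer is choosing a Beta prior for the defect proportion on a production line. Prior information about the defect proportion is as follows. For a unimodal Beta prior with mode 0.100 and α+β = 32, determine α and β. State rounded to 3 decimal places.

α = 4.000, β = 28.000

Since the density peak of Beta(α,β) is at (α−1)/(α+β−2),
α = 1 + 0.100(32−2) = 4.000 and β = 32 − 4.000 = 28.000.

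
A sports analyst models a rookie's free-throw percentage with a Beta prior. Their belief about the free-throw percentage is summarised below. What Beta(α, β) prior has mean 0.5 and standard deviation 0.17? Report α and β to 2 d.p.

α = 3.83, β = 3.83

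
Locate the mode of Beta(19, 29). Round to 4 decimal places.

0.3913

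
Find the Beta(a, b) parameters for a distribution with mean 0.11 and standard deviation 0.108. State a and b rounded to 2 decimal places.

First σ² = 0.011664. Setting a = μn, b = (1−μ)n with n = a+b,
μ(1−μ)/(n+1) = 0.011664 ⇒ n+1 = 0.0979/0.011664 = 8.3933 ⇒ n = 7.3933.
Hence a = 0.11×7.3933 = 0.81, b = 0.89×7.3933 = 6.58.

a = 0.81, b = 6.58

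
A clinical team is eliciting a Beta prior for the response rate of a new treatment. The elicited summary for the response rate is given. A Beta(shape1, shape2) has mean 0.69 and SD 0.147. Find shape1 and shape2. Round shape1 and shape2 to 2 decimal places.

First σ² = 0.021609. Setting shape1 = μn, shape2 = (1−μ)n with n = shape1+shape2,
μ(1−μ)/(n+1) = 0.021609 ⇒ n+1 = 0.2139/0.021609 = 9.8987 ⇒ n = 8.8987.
Hence shape1 = 0.69×8.8987 = 6.14, shape2 = 0.31×8.8987 = 2.76.

shape1 = 6.14, shape2 = 2.76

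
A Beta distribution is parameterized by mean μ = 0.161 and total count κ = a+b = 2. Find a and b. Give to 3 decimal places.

a = 0.322, b = 1.678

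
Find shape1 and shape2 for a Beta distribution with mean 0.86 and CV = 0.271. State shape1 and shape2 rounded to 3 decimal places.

shape1 = 1.046, shape2 = 0.170

σ = CV·μ = 0.271×0.86 = 0.23306, so σ² = 0.054317.
s+1 = μ(1−μ)/σ² = 0.1204/0.054317 = 2.2166, so s = shape1+shape2 = 1.2166.
shape1 = μs = 1.046, shape2 = (1−μ)s = 0.170.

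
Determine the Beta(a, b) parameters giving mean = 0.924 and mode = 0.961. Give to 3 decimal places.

With s = a+b: μ = a/s and mode = (a−1)/(s−2). Eliminating a = μs,
μs − 1 = m(s−2) ⇒ s(μ−m) = 1−2m ⇒ s = -0.922/-0.037 = 24.9189.
So a = μs = 23.025, b = (1−μ)s = 1.894.

a = 23.025, b = 1.894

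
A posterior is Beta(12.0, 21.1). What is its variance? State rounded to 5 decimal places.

α+β = 33.1 and αβ = 253.20, so Var = αβ/[(α+β)²(α+β+1)] = 253.20/37360.301 = 0.00678.

0.00678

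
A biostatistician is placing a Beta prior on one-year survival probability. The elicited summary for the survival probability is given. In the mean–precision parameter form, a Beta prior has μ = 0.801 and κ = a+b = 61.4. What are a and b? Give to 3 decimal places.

a = 49.181, b = 12.219

a = μκ = 0.801×61.4 = 49.181 and b = (1−μ)κ = 0.199×61.4 = 12.219.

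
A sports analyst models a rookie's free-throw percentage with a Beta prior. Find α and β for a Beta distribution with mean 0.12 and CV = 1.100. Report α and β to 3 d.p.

α = 0.607, β = 4.453

Var = (CV·μ)² = (1.100×0.12)² = 0.017424.
α+β = μ(1−μ)/Var − 1 = 0.1056/0.017424 − 1 = 5.0606.
Thus α = 0.12·5.0606 = 0.607 and β = 0.88·5.0606 = 4.453.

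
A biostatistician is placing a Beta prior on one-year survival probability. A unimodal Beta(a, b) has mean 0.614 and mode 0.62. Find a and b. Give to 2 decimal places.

a = 24.56, b = 15.44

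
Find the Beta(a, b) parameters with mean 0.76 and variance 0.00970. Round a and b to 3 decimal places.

By moment matching, a+b = μ(1−μ)/σ² − 1 = (0.76·0.24)/0.00970 − 1 = 18.8041 − 1 = 17.8041.
Since a/(a+b) = μ, a = 0.76·17.8041 = 13.531 and b = 0.24·17.8041 = 4.273.

a = 13.531, b = 4.273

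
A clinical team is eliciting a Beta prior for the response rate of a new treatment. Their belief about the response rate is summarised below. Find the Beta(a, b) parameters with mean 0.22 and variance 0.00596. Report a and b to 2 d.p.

a = 6.11, b = 21.68

Write ν = a+b; then a = μν and Var = μ(1−μ)/(ν+1).
ν = μ(1−μ)/Var − 1 = 0.1716/0.00596 − 1 = 27.7919.
a = 0.22·27.7919 = 6.11, b = 0.78·27.7919 = 21.68.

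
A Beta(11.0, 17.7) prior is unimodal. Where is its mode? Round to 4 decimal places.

With α,β > 1, mode = (α−1)/(α+β−2) = 10.0/26.7 = 0.3745.

0.3745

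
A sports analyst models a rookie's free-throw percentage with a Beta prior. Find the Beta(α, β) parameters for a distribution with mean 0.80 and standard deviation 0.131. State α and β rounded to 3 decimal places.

α = 6.659, β = 1.665

First σ² = 0.017161. Setting α = μn, β = (1−μ)n with n = α+β,
μ(1−μ)/(n+1) = 0.017161 ⇒ n+1 = 0.1600/0.017161 = 9.3235 ⇒ n = 8.3235.
Hence α = 0.80×8.3235 = 6.659, β = 0.20×8.3235 = 1.665.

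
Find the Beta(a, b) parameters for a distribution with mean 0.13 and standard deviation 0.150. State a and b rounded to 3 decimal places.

a = 0.523, b = 3.503

σ² = 0.150² = 0.022500.
With s = a+b, Var = μ(1−μ)/(s+1), so s+1 = (0.13×0.87)/0.022500 = 5.0267 and s = 4.0267.
a = μs = 0.523, b = (1−μ)s = 3.503.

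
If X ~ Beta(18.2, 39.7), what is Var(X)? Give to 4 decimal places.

Var = αβ/[(α+β)²(α+β+1)] = (18.2×39.7)/(57.9²×58.9) = 722.54/197456.949 = 0.0037.

0.0037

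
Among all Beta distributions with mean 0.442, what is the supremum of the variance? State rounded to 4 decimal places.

0.2466

For fixed mean μ the Beta variance is μ(1−μ)/(α+β+1), increasing as α+β decreases.
Its least upper bound (not attained) is μ(1−μ) = 0.442·0.558 = 0.2466.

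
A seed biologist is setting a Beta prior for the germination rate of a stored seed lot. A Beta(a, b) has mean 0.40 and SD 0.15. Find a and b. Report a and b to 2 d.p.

σ² = 0.15² = 0.0225.
With s = a+b, Var = μ(1−μ)/(s+1), so s+1 = (0.40×0.60)/0.0225 = 10.6667 and s = 9.6667.
a = μs = 3.87, b = (1−μ)s = 5.80.

a = 3.87, b = 5.80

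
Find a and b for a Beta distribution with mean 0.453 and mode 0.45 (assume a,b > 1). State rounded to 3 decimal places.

With s = a+b: μ = a/s and mode = (a−1)/(s−2). Eliminating a = μs,
μs − 1 = m(s−2) ⇒ s(μ−m) = 1−2m ⇒ s = 0.10/0.003 = 33.3333.
So a = μs = 15.100, b = (1−μ)s = 18.233.

a = 15.100, b = 18.233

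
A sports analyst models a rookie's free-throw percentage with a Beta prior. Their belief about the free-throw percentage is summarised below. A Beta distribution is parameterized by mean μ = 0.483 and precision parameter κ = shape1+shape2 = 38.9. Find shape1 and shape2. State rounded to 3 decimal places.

Split κ in proportion μ : (1−μ): shape1 = 0.483·38.9 = 18.789, shape2 = 38.9 − 18.789 = 20.111.

shape1 = 18.789, shape2 = 20.111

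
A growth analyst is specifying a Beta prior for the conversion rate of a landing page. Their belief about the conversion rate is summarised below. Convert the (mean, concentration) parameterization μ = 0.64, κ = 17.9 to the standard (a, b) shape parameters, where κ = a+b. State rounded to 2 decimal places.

Split κ in proportion μ : (1−μ): a = 0.64·17.9 = 11.46, b = 17.9 − 11.46 = 6.44.

a = 11.46, b = 6.44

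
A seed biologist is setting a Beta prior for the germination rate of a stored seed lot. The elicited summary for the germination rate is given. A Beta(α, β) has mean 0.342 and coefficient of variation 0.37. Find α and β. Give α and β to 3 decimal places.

Var = (CV·μ)² = (0.37×0.342)² = 0.016012.
α+β = μ(1−μ)/Var − 1 = 0.225036/0.016012 − 1 = 13.0539.
Thus α = 0.342·13.0539 = 4.464 and β = 0.658·13.0539 = 8.589.

α = 4.464, β = 8.589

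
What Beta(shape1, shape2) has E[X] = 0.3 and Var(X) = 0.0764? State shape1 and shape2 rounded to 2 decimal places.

Write ν = shape1+shape2; then shape1 = μν and Var = μ(1−μ)/(ν+1).
ν = μ(1−μ)/Var − 1 = 0.21/0.0764 − 1 = 1.7487.
shape1 = 0.3·1.7487 = 0.52, shape2 = 0.7·1.7487 = 1.22.

shape1 = 0.52, shape2 = 1.22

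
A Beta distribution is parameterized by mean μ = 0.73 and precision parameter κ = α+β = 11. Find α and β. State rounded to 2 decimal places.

Split κ in proportion μ : (1−μ): α = 0.73·11 = 8.03, β = 11 − 8.03 = 2.97.

α = 8.03, β = 2.97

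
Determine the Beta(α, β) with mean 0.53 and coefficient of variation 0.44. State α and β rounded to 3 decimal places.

Var = (CV·μ)² = (0.44×0.53)² = 0.054382.
α+β = μ(1−μ)/Var − 1 = 0.2491/0.054382 − 1 = 3.5805.
Thus α = 0.53·3.5805 = 1.898 and β = 0.47·3.5805 = 1.683.

α = 1.898, β = 1.683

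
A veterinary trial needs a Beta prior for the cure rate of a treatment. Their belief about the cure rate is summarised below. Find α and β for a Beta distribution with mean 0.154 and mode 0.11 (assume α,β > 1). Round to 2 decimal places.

α = 2.73, β = 15.00

With s = α+β: μ = α/s and mode = (α−1)/(s−2). Eliminating α = μs,
μs − 1 = m(s−2) ⇒ s(μ−m) = 1−2m ⇒ s = 0.78/0.044 = 17.7273.
So α = μs = 2.73, β = (1−μ)s = 15.00.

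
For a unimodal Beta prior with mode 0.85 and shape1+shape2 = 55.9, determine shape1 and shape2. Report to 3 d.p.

For shape1,shape2>1 the mode is (shape1−1)/(shape1+shape2−2), so shape1 = mode·(κ−2)+1 = 0.85×53.9+1 = 46.815.
And shape2 = (1−mode)·(κ−2)+1 = 0.15×53.9+1 = 9.085.

shape1 = 46.815, shape2 = 9.085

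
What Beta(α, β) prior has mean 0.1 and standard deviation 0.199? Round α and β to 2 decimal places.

α = 0.13, β = 1.15

σ² = 0.199² = 0.039601.
With s = α+β, Var = μ(1−μ)/(s+1), so s+1 = (0.1×0.9)/0.039601 = 2.2727 and s = 1.2727.
α = μs = 0.13, β = (1−μ)s = 1.15.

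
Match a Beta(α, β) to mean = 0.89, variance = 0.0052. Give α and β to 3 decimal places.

Write ν = α+β; then α = μν and Var = μ(1−μ)/(ν+1).
ν = μ(1−μ)/Var − 1 = 0.0979/0.0052 − 1 = 17.8269.
α = 0.89·17.8269 = 15.866, β = 0.11·17.8269 = 1.961.

α = 15.866, β = 1.961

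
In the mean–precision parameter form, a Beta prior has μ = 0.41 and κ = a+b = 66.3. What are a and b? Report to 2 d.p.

a = μκ = 0.41×66.3 = 27.18 and b = (1−μ)κ = 0.59×66.3 = 39.12.

a = 27.18, b = 39.12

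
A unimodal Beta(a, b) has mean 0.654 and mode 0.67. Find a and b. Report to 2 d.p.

a = 13.90, b = 7.35

Let s = a+b. Mean gives a = μs = 0.654s; mode gives (a−1)/(s−2) = 0.67.
Substituting: 0.654s − 1 = 0.67(s−2) = 0.67s − 1.34, so -0.016s = -0.34 and s = 21.2500.
Then a = 0.654×21.2500 = 13.90 and b = s−a = 7.35.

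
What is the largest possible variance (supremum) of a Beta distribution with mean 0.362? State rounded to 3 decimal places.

0.231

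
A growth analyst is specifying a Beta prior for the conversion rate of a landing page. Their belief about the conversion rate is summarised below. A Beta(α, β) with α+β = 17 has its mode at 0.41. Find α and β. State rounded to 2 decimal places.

Since the density peak of Beta(α,β) is at (α−1)/(α+β−2),
α = 1 + 0.41(17−2) = 7.15 and β = 17 − 7.15 = 9.85.

α = 7.15, β = 9.85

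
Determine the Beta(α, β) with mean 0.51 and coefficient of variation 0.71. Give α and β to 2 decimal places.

Var = (CV·μ)² = (0.71×0.51)² = 0.131116.
α+β = μ(1−μ)/Var − 1 = 0.2499/0.131116 − 1 = 0.9059.
Thus α = 0.51·0.9059 = 0.46 and β = 0.49·0.9059 = 0.44.

α = 0.46, β = 0.44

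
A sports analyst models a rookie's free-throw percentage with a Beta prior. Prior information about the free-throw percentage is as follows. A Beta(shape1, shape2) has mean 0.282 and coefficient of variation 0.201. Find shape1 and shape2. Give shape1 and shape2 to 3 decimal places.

σ = CV·μ = 0.201×0.282 = 0.05668, so σ² = 0.003213.
s+1 = μ(1−μ)/σ² = 0.202476/0.003213 = 63.0207, so s = shape1+shape2 = 62.0207.
shape1 = μs = 17.490, shape2 = (1−μ)s = 44.531.

shape1 = 17.490, shape2 = 44.531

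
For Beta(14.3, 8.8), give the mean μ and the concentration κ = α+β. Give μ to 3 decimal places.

κ = α+β = 14.3+8.8 = 23.1; μ = α/κ = 14.3/23.1 = 0.619.

μ = 0.619, κ = 23.1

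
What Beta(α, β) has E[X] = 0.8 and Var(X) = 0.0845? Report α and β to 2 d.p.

Let s = α+β. The Beta variance is μ(1−μ)/(s+1).
So s+1 = μ(1−μ)/σ² = (0.8×0.2)/0.0845 = 0.16/0.0845 = 1.8935, giving s = 0.8935.
Then α = μs = 0.8×0.8935 = 0.71 and β = (1−μ)s = 0.2×0.8935 = 0.18.

α = 0.71, β = 0.18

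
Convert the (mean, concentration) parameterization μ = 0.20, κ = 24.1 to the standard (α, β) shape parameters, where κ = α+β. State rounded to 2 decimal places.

α = 4.82, β = 19.28

Split κ in proportion μ : (1−μ): α = 0.20·24.1 = 4.82, β = 24.1 − 4.82 = 19.28.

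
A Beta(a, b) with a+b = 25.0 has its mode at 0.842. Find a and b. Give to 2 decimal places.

Mode = (a−1)/(κ−2) with κ = a+b, so a−1 = 0.842·23.0 = 19.37.
a = 20.37; b = κ − a = 4.63.

a = 20.37, b = 4.63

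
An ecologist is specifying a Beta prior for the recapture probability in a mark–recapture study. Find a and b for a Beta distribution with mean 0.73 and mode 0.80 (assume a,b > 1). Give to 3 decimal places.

a = 6.257, b = 2.314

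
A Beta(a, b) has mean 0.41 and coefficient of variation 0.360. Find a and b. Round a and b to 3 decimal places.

σ = CV·μ = 0.360×0.41 = 0.14760, so σ² = 0.021786.
s+1 = μ(1−μ)/σ² = 0.2419/0.021786 = 11.1036, so s = a+b = 10.1036.
a = μs = 4.142, b = (1−μ)s = 5.961.

a = 4.142, b = 5.961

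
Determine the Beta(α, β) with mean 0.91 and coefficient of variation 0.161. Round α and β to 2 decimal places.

α = 2.56, β = 0.25

Var = (CV·μ)² = (0.161×0.91)² = 0.021465.
α+β = μ(1−μ)/Var − 1 = 0.0819/0.021465 − 1 = 2.8155.
Thus α = 0.91·2.8155 = 2.56 and β = 0.09·2.8155 = 0.25.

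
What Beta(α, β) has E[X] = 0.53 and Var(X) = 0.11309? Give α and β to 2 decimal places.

Let s = α+β. The Beta variance is μ(1−μ)/(s+1).
So s+1 = μ(1−μ)/σ² = (0.53×0.47)/0.11309 = 0.2491/0.11309 = 2.2027, giving s = 1.2027.
Then α = μs = 0.53×1.2027 = 0.64 and β = (1−μ)s = 0.47×1.2027 = 0.57.

α = 0.64, β = 0.57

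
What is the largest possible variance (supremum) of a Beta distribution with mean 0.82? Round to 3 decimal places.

Var = μ(1−μ)/(α+β+1), which approaches μ(1−μ) as α+β → 0.
So the supremum is μ(1−μ) = 0.82×0.18 = 0.148.

0.148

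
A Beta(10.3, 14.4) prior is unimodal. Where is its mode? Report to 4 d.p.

0.4097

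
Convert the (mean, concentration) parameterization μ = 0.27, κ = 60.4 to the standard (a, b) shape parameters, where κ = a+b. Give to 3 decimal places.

a = μκ = 0.27×60.4 = 16.308 and b = (1−μ)κ = 0.73×60.4 = 44.092.

a = 16.308, b = 44.092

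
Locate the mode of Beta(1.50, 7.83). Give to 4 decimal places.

0.0682

The density x^(α−1)(1−x)^(β−1) is maximised at (α−1)/(α+β−2) = 0.50/7.33 = 0.0682.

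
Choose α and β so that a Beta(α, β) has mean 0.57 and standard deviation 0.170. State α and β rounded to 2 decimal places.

α = 4.26, β = 3.22

σ² = 0.170² = 0.028900.
With s = α+β, Var = μ(1−μ)/(s+1), so s+1 = (0.57×0.43)/0.028900 = 8.4810 and s = 7.4810.
α = μs = 4.26, β = (1−μ)s = 3.22.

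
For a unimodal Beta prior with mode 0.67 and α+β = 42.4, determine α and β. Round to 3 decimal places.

α = 28.068, β = 14.332

Mode = (α−1)/(κ−2) with κ = α+β, so α−1 = 0.67·40.4 = 27.068.
α = 28.068; β = κ − α = 14.332.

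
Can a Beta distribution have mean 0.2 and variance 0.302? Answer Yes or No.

No

A Beta with mean μ has variance μ(1−μ)/(α+β+1) < μ(1−μ).
Here μ(1−μ) = 0.2×0.8 = 0.16, and 0.302 ≥ 0.16.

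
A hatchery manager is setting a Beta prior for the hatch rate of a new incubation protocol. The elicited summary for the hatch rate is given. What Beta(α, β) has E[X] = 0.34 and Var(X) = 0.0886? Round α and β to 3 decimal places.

Write ν = α+β; then α = μν and Var = μ(1−μ)/(ν+1).
ν = μ(1−μ)/Var − 1 = 0.2244/0.0886 − 1 = 1.5327.
α = 0.34·1.5327 = 0.521, β = 0.66·1.5327 = 1.012.

α = 0.521, β = 1.012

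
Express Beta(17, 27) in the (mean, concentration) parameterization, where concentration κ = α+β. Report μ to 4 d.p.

μ = 0.3864, κ = 44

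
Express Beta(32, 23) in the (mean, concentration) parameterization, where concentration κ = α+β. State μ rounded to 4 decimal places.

κ = α+β = 32+23 = 55; μ = α/κ = 32/55 = 0.5818.

μ = 0.5818, κ = 55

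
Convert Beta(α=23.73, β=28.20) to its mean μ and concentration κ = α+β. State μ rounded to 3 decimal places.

μ = 0.457, κ = 51.93

κ = α+β = 23.73+28.20 = 51.93; μ = α/κ = 23.73/51.93 = 0.457.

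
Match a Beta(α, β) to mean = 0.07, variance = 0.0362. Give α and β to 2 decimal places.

α = 0.06, β = 0.74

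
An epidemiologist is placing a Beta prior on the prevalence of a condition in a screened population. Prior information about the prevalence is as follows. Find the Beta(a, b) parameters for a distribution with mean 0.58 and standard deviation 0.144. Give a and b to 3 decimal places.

a = 6.234, b = 4.514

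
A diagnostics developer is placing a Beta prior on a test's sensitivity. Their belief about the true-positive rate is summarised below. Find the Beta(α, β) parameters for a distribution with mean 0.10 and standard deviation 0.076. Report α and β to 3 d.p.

Variance = 0.076² = 0.005776. The moment-matching identity α+β = μ(1−μ)/Var − 1 gives
α+β = 0.0900/0.005776 − 1 = 14.5817, so α = μ·14.5817 = 1.458 and β = (1−μ)·14.5817 = 13.124.

α = 1.458, β = 13.124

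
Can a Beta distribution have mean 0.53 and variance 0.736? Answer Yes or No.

No

For any Beta, Var(X) < E[X]·(1−E[X]).
Here μ(1−μ) = 0.53×0.47 = 0.2491, and 0.736 ≥ 0.2491.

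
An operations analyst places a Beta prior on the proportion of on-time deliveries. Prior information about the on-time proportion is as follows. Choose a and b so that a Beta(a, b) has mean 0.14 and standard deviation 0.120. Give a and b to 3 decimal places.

First σ² = 0.014400. Setting a = μn, b = (1−μ)n with n = a+b,
μ(1−μ)/(n+1) = 0.014400 ⇒ n+1 = 0.1204/0.014400 = 8.3611 ⇒ n = 7.3611.
Hence a = 0.14×7.3611 = 1.031, b = 0.86×7.3611 = 6.331.

a = 1.031, b = 6.331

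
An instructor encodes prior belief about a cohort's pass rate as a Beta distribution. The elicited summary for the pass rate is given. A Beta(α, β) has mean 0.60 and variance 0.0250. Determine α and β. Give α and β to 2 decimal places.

α = 5.16, β = 3.44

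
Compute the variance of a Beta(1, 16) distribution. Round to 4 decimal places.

α+β = 17 and αβ = 16, so Var = αβ/[(α+β)²(α+β+1)] = 16/5202 = 0.0031.

0.0031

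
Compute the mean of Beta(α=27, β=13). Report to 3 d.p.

The Beta mean is α/(α+β) = 27/(27+13) = 0.675.

0.675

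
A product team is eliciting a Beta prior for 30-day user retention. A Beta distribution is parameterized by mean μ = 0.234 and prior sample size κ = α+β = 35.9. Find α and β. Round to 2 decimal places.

Split κ in proportion μ : (1−μ): α = 0.234·35.9 = 8.40, β = 35.9 − 8.40 = 27.50.

α = 8.40, β = 27.50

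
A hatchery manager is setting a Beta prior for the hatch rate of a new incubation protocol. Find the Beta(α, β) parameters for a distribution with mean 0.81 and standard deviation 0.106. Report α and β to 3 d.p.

Variance = 0.106² = 0.011236. The moment-matching identity α+β = μ(1−μ)/Var − 1 gives
α+β = 0.1539/0.011236 − 1 = 12.6970, so α = μ·12.6970 = 10.285 and β = (1−μ)·12.6970 = 2.412.

α = 10.285, β = 2.412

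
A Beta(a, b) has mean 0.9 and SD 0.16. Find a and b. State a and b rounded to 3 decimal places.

a = 2.264, b = 0.252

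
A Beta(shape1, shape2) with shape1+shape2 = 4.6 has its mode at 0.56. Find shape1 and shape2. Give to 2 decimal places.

shape1 = 2.46, shape2 = 2.14

Mode = (shape1−1)/(κ−2) with κ = shape1+shape2, so shape1−1 = 0.56·2.6 = 1.46.
shape1 = 2.46; shape2 = κ − shape1 = 2.14.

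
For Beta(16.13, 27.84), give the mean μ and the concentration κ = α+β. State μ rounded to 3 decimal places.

κ = α+β = 16.13+27.84 = 43.97; μ = α/κ = 16.13/43.97 = 0.367.

μ = 0.367, κ = 43.97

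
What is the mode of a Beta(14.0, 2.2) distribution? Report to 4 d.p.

The density x^(α−1)(1−x)^(β−1) is maximised at (α−1)/(α+β−2) = 13.0/14.2 = 0.9155.

0.9155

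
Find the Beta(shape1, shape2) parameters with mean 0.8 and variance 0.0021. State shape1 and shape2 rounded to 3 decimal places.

shape1 = 60.152, shape2 = 15.038

Write ν = shape1+shape2; then shape1 = μν and Var = μ(1−μ)/(ν+1).
ν = μ(1−μ)/Var − 1 = 0.16/0.0021 − 1 = 75.1905.
shape1 = 0.8·75.1905 = 60.152, shape2 = 0.2·75.1905 = 15.038.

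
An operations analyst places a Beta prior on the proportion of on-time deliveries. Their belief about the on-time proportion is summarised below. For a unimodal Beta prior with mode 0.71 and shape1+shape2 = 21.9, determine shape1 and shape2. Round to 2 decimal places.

For shape1,shape2>1 the mode is (shape1−1)/(shape1+shape2−2), so shape1 = mode·(κ−2)+1 = 0.71×19.9+1 = 15.13.
And shape2 = (1−mode)·(κ−2)+1 = 0.29×19.9+1 = 6.77.

shape1 = 15.13, shape2 = 6.77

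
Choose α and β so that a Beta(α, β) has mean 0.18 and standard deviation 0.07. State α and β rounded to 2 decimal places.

Variance = 0.07² = 0.0049. The moment-matching identity α+β = μ(1−μ)/Var − 1 gives
α+β = 0.1476/0.0049 − 1 = 29.1224, so α = μ·29.1224 = 5.24 and β = (1−μ)·29.1224 = 23.88.

α = 5.24, β = 23.88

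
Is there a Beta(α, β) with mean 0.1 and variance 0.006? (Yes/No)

Yes

For any Beta, Var(X) < E[X]·(1−E[X]).
Here μ(1−μ) = 0.1×0.9 = 0.09, and 0.006 < 0.09.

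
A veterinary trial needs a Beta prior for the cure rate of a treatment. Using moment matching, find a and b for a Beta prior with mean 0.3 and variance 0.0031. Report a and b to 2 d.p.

Write ν = a+b; then a = μν and Var = μ(1−μ)/(ν+1).
ν = μ(1−μ)/Var − 1 = 0.21/0.0031 − 1 = 66.7419.
a = 0.3·66.7419 = 20.02, b = 0.7·66.7419 = 46.72.

a = 20.02, b = 46.72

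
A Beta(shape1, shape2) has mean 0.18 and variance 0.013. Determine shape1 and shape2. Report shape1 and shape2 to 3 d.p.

By moment matching, shape1+shape2 = μ(1−μ)/σ² − 1 = (0.18·0.82)/0.013 − 1 = 11.3538 − 1 = 10.3538.
Since shape1/(shape1+shape2) = μ, shape1 = 0.18·10.3538 = 1.864 and shape2 = 0.82·10.3538 = 8.490.

shape1 = 1.864, shape2 = 8.490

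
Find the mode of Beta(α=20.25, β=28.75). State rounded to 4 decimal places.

0.4096

With α,β > 1, mode = (α−1)/(α+β−2) = 19.25/47.00 = 0.4096.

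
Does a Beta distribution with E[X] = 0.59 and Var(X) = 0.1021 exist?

For any Beta, Var(X) < E[X]·(1−E[X]).
Here μ(1−μ) = 0.59×0.41 = 0.2419, and 0.1021 < 0.2419.

Yes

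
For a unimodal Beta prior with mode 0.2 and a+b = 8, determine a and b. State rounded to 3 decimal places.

a = 2.200, b = 5.800

Since the density peak of Beta(a,b) is at (a−1)/(a+b−2),
a = 1 + 0.2(8−2) = 2.200 and b = 8 − 2.200 = 5.800.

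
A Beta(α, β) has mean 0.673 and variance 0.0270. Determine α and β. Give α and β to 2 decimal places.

α = 4.81, β = 2.34

By moment matching, α+β = μ(1−μ)/σ² − 1 = (0.673·0.327)/0.0270 − 1 = 8.1508 − 1 = 7.1508.
Since α/(α+β) = μ, α = 0.673·7.1508 = 4.81 and β = 0.327·7.1508 = 2.34.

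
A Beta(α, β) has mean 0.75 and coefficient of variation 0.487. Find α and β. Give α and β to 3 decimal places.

α = 0.304, β = 0.101

σ = CV·μ = 0.487×0.75 = 0.36525, so σ² = 0.133408.
s+1 = μ(1−μ)/σ² = 0.1875/0.133408 = 1.4055, so s = α+β = 0.4055.
α = μs = 0.304, β = (1−μ)s = 0.101.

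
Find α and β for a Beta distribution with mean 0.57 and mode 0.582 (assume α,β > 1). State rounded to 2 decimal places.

With s = α+β: μ = α/s and mode = (α−1)/(s−2). Eliminating α = μs,
μs − 1 = m(s−2) ⇒ s(μ−m) = 1−2m ⇒ s = -0.164/-0.012 = 13.6667.
So α = μs = 7.79, β = (1−μ)s = 5.88.

α = 7.79, β = 5.88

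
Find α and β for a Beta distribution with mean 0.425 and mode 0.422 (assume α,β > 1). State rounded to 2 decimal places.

α = 22.10, β = 29.90

Let s = α+β. Mean gives α = μs = 0.425s; mode gives (α−1)/(s−2) = 0.422.
Substituting: 0.425s − 1 = 0.422(s−2) = 0.422s − 0.844, so 0.003s = 0.156 and s = 52.0000.
Then α = 0.425×52.0000 = 22.10 and β = s−α = 29.90.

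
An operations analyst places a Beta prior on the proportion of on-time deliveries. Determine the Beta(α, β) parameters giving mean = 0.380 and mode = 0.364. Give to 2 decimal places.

α = 6.46, β = 10.54

Let s = α+β. Mean gives α = μs = 0.380s; mode gives (α−1)/(s−2) = 0.364.
Substituting: 0.380s − 1 = 0.364(s−2) = 0.364s − 0.728, so 0.016s = 0.272 and s = 17.0000.
Then α = 0.380×17.0000 = 6.46 and β = s−α = 10.54.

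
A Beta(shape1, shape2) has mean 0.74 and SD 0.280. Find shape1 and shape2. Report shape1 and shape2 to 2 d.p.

shape1 = 1.08, shape2 = 0.38

Variance = 0.280² = 0.078400. The moment-matching identity shape1+shape2 = μ(1−μ)/Var − 1 gives
shape1+shape2 = 0.1924/0.078400 − 1 = 1.4541, so shape1 = μ·1.4541 = 1.08 and shape2 = (1−μ)·1.4541 = 0.38.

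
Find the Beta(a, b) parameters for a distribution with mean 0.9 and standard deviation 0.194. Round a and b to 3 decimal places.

a = 1.252, b = 0.139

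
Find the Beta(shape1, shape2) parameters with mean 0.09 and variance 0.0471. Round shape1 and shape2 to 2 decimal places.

shape1 = 0.07, shape2 = 0.67

Write ν = shape1+shape2; then shape1 = μν and Var = μ(1−μ)/(ν+1).
ν = μ(1−μ)/Var − 1 = 0.0819/0.0471 − 1 = 0.7389.
shape1 = 0.09·0.7389 = 0.07, shape2 = 0.91·0.7389 = 0.67.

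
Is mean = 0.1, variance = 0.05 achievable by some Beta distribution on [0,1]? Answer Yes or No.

The Beta variance bound is σ² < μ(1−μ).
Here μ(1−μ) = 0.1×0.9 = 0.09, and 0.05 < 0.09.

Yes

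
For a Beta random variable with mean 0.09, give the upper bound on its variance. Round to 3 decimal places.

0.082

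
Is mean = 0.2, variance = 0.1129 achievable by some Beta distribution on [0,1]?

Yes

For any Beta, Var(X) < E[X]·(1−E[X]).
Here μ(1−μ) = 0.2×0.8 = 0.16, and 0.1129 < 0.16.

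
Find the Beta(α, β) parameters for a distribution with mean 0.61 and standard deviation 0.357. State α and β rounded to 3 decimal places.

Variance = 0.357² = 0.127449. The moment-matching identity α+β = μ(1−μ)/Var − 1 gives
α+β = 0.2379/0.127449 − 1 = 0.8666, so α = μ·0.8666 = 0.529 and β = (1−μ)·0.8666 = 0.338.

α = 0.529, β = 0.338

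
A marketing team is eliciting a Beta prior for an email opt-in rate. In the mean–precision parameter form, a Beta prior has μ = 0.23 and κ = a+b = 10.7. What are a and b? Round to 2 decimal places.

Split κ in proportion μ : (1−μ): a = 0.23·10.7 = 2.46, b = 10.7 − 2.46 = 8.24.

a = 2.46, b = 8.24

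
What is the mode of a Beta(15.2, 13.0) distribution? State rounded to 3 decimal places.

0.542

With α,β > 1, mode = (α−1)/(α+β−2) = 14.2/26.2 = 0.542.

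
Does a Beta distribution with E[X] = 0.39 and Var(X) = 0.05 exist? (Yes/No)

A Beta with mean μ has variance μ(1−μ)/(α+β+1) < μ(1−μ).
Here μ(1−μ) = 0.39×0.61 = 0.2379, and 0.05 < 0.2379.

Yes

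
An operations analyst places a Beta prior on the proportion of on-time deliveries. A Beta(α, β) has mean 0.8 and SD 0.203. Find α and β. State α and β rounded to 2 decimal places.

First σ² = 0.041209. Setting α = μn, β = (1−μ)n with n = α+β,
μ(1−μ)/(n+1) = 0.041209 ⇒ n+1 = 0.16/0.041209 = 3.8826 ⇒ n = 2.8826.
Hence α = 0.8×2.8826 = 2.31, β = 0.2×2.8826 = 0.58.

α = 2.31, β = 0.58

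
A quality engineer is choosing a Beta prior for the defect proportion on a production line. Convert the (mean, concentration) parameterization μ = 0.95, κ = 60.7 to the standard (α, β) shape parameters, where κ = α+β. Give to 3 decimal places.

α = 57.665, β = 3.035

α = μκ = 0.95×60.7 = 57.665 and β = (1−μ)κ = 0.05×60.7 = 3.035.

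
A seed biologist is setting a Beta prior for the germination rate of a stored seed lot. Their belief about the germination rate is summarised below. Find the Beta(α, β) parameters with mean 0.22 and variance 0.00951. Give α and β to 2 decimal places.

Let s = α+β. The Beta variance is μ(1−μ)/(s+1).
So s+1 = μ(1−μ)/σ² = (0.22×0.78)/0.00951 = 0.1716/0.00951 = 18.0442, giving s = 17.0442.
Then α = μs = 0.22×17.0442 = 3.75 and β = (1−μ)s = 0.78×17.0442 = 13.29.

α = 3.75, β = 13.29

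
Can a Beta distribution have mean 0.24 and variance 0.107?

Yes

The Beta variance bound is σ² < μ(1−μ).
Here μ(1−μ) = 0.24×0.76 = 0.1824, and 0.107 < 0.1824.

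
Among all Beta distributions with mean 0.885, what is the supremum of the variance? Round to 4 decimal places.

Var = μ(1−μ)/(α+β+1), which approaches μ(1−μ) as α+β → 0.
So the supremum is μ(1−μ) = 0.885×0.115 = 0.1018.

0.1018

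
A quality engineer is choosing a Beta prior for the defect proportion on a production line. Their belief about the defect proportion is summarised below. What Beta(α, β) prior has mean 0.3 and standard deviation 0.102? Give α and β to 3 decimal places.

First σ² = 0.010404. Setting α = μn, β = (1−μ)n with n = α+β,
μ(1−μ)/(n+1) = 0.010404 ⇒ n+1 = 0.21/0.010404 = 20.1845 ⇒ n = 19.1845.
Hence α = 0.3×19.1845 = 5.755, β = 0.7×19.1845 = 13.429.

α = 5.755, β = 13.429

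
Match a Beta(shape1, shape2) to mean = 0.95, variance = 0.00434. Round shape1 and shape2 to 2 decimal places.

By moment matching, shape1+shape2 = μ(1−μ)/σ² − 1 = (0.95·0.05)/0.00434 − 1 = 10.9447 − 1 = 9.9447.
Since shape1/(shape1+shape2) = μ, shape1 = 0.95·9.9447 = 9.45 and shape2 = 0.05·9.9447 = 0.50.

shape1 = 9.45, shape2 = 0.50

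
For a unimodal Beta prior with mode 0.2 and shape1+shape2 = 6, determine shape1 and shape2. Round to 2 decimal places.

Mode = (shape1−1)/(κ−2) with κ = shape1+shape2, so shape1−1 = 0.2·4 = 0.80.
shape1 = 1.80; shape2 = κ − shape1 = 4.20.

shape1 = 1.80, shape2 = 4.20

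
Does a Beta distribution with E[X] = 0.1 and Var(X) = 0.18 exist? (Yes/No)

No

For any Beta, Var(X) < E[X]·(1−E[X]).
Here μ(1−μ) = 0.1×0.9 = 0.09, and 0.18 ≥ 0.09.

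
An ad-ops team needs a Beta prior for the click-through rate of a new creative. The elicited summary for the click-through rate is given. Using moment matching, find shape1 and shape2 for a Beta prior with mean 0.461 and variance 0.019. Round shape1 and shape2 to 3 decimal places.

shape1 = 5.568, shape2 = 6.510

By moment matching, shape1+shape2 = μ(1−μ)/σ² − 1 = (0.461·0.539)/0.019 − 1 = 13.0778 − 1 = 12.0778.
Since shape1/(shape1+shape2) = μ, shape1 = 0.461·12.0778 = 5.568 and shape2 = 0.539·12.0778 = 6.510.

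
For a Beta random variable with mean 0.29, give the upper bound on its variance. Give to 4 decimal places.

0.2059

Var = μ(1−μ)/(α+β+1), which approaches μ(1−μ) as α+β → 0.
So the supremum is μ(1−μ) = 0.29×0.71 = 0.2059.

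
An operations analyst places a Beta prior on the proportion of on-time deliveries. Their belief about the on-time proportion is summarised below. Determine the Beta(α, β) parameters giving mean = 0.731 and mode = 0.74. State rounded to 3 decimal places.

α = 38.987, β = 14.347

Let s = α+β. Mean gives α = μs = 0.731s; mode gives (α−1)/(s−2) = 0.74.
Substituting: 0.731s − 1 = 0.74(s−2) = 0.74s − 1.48, so -0.009s = -0.48 and s = 53.3333.
Then α = 0.731×53.3333 = 38.987 and β = s−α = 14.347.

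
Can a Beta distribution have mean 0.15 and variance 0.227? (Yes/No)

No

A Beta with mean μ has variance μ(1−μ)/(α+β+1) < μ(1−μ).
Here μ(1−μ) = 0.15×0.85 = 0.1275, and 0.227 ≥ 0.1275.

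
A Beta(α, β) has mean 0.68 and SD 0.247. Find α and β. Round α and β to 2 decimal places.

α = 1.75, β = 0.82

σ² = 0.247² = 0.061009.
With s = α+β, Var = μ(1−μ)/(s+1), so s+1 = (0.68×0.32)/0.061009 = 3.5667 and s = 2.5667.
α = μs = 1.75, β = (1−μ)s = 0.82.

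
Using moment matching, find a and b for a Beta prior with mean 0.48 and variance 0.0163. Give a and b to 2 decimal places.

a = 6.87, b = 7.44

By moment matching, a+b = μ(1−μ)/σ² − 1 = (0.48·0.52)/0.0163 − 1 = 15.3129 − 1 = 14.3129.
Since a/(a+b) = μ, a = 0.48·14.3129 = 6.87 and b = 0.52·14.3129 = 7.44.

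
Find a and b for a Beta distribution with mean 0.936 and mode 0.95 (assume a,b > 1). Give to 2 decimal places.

a = 60.17, b = 4.11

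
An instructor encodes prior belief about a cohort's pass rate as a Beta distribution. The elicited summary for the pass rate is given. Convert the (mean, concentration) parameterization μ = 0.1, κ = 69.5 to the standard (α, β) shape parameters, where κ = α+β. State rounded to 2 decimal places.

α = 6.95, β = 62.55

α = μκ = 0.1×69.5 = 6.95 and β = (1−μ)κ = 0.9×69.5 = 62.55.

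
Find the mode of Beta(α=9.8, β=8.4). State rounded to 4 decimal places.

0.5432

With α,β > 1, mode = (α−1)/(α+β−2) = 8.8/16.2 = 0.5432.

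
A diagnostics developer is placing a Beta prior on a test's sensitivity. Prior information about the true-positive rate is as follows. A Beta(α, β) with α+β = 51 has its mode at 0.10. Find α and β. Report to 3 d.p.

α = 5.900, β = 45.100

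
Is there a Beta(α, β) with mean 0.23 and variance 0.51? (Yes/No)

No

The Beta variance bound is σ² < μ(1−μ).
Here μ(1−μ) = 0.23×0.77 = 0.1771, and 0.51 ≥ 0.1771.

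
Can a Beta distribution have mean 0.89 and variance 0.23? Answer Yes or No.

No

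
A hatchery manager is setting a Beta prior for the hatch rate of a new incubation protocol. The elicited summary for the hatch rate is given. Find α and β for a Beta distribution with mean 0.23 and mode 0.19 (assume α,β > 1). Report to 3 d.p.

α = 3.565, β = 11.935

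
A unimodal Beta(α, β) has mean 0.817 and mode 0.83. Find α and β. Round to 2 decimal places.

Let s = α+β. Mean gives α = μs = 0.817s; mode gives (α−1)/(s−2) = 0.83.
Substituting: 0.817s − 1 = 0.83(s−2) = 0.83s − 1.66, so -0.013s = -0.66 and s = 50.7692.
Then α = 0.817×50.7692 = 41.48 and β = s−α = 9.29.

α = 41.48, β = 9.29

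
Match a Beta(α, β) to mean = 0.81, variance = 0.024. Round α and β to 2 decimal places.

α = 4.38, β = 1.03

By moment matching, α+β = μ(1−μ)/σ² − 1 = (0.81·0.19)/0.024 − 1 = 6.4125 − 1 = 5.4125.
Since α/(α+β) = μ, α = 0.81·5.4125 = 4.38 and β = 0.19·5.4125 = 1.03.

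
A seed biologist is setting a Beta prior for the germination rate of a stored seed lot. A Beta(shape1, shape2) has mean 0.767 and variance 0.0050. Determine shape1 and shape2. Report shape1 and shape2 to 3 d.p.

By moment matching, shape1+shape2 = μ(1−μ)/σ² − 1 = (0.767·0.233)/0.0050 − 1 = 35.7422 − 1 = 34.7422.
Since shape1/(shape1+shape2) = μ, shape1 = 0.767·34.7422 = 26.647 and shape2 = 0.233·34.7422 = 8.095.

shape1 = 26.647, shape2 = 8.095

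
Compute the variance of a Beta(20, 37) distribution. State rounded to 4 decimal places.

0.0039

Var = αβ/[(α+β)²(α+β+1)] = (20×37)/(57²×58) = 740/188442 = 0.0039.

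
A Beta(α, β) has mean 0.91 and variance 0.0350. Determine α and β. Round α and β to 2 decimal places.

Write ν = α+β; then α = μν and Var = μ(1−μ)/(ν+1).
ν = μ(1−μ)/Var − 1 = 0.0819/0.0350 − 1 = 1.3400.
α = 0.91·1.3400 = 1.22, β = 0.09·1.3400 = 0.12.

α = 1.22, β = 0.12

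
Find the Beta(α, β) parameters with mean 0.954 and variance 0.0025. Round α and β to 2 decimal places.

Let s = α+β. The Beta variance is μ(1−μ)/(s+1).
So s+1 = μ(1−μ)/σ² = (0.954×0.046)/0.0025 = 0.043884/0.0025 = 17.5536, giving s = 16.5536.
Then α = μs = 0.954×16.5536 = 15.79 and β = (1−μ)s = 0.046×16.5536 = 0.76.

α = 15.79, β = 0.76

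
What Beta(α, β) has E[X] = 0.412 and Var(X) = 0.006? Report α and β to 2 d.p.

Let s = α+β. The Beta variance is μ(1−μ)/(s+1).
So s+1 = μ(1−μ)/σ² = (0.412×0.588)/0.006 = 0.242256/0.006 = 40.3760, giving s = 39.3760.
Then α = μs = 0.412×39.3760 = 16.22 and β = (1−μ)s = 0.588×39.3760 = 23.15.

α = 16.22, β = 23.15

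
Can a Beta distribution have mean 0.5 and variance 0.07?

For any Beta, Var(X) < E[X]·(1−E[X]).
Here μ(1−μ) = 0.5×0.5 = 0.25, and 0.07 < 0.25.

Yes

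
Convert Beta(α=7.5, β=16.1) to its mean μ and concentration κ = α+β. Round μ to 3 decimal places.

μ = 0.318, κ = 23.6

κ = α+β = 7.5+16.1 = 23.6; μ = α/κ = 7.5/23.6 = 0.318.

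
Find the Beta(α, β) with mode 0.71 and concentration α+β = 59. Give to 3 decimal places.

For α,β>1 the mode is (α−1)/(α+β−2), so α = mode·(κ−2)+1 = 0.71×57+1 = 41.470.
And β = (1−mode)·(κ−2)+1 = 0.29×57+1 = 17.530.

α = 41.470, β = 17.530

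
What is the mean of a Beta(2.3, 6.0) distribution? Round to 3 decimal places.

0.277

E[X] = α/(α+β) = 2.3/8.3 = 0.277.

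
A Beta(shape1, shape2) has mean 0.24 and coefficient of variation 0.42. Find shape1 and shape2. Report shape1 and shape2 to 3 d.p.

shape1 = 4.068, shape2 = 12.883

Var = (CV·μ)² = (0.42×0.24)² = 0.010161.
shape1+shape2 = μ(1−μ)/Var − 1 = 0.1824/0.010161 − 1 = 16.9516.
Thus shape1 = 0.24·16.9516 = 4.068 and shape2 = 0.76·16.9516 = 12.883.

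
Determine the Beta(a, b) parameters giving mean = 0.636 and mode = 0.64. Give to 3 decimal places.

a = 44.520, b = 25.480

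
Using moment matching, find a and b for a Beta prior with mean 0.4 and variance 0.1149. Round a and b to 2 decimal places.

a = 0.44, b = 0.65

Write ν = a+b; then a = μν and Var = μ(1−μ)/(ν+1).
ν = μ(1−μ)/Var − 1 = 0.24/0.1149 − 1 = 1.0888.
a = 0.4·1.0888 = 0.44, b = 0.6·1.0888 = 0.65.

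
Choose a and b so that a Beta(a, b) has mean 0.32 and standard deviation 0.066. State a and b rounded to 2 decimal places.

a = 15.67, b = 33.29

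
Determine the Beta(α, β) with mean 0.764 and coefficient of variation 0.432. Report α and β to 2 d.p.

Var = (CV·μ)² = (0.432×0.764)² = 0.108932.
α+β = μ(1−μ)/Var − 1 = 0.180304/0.108932 − 1 = 0.6552.
Thus α = 0.764·0.6552 = 0.50 and β = 0.236·0.6552 = 0.15.

α = 0.50, β = 0.15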